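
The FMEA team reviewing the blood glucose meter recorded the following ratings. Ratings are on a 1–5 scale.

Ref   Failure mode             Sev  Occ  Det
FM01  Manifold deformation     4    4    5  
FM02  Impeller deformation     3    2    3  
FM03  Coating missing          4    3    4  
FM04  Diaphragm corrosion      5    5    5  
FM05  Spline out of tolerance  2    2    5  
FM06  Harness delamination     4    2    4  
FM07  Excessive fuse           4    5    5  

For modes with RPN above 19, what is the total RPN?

RPN = Severity × Occurrence × Detection:
  FM01: 4 × 4 × 5 = 80
  FM02: 3 × 2 × 3 = 18
  FM03: 4 × 3 × 4 = 48
  FM04: 5 × 5 × 5 = 125
  FM05: 2 × 2 × 5 = 20
  FM06: 4 × 2 × 4 = 32
  FM07: 4 × 5 × 5 = 100
RPN > 19: FM01 (80), FM03 (48), FM04 (125), FM05 (20), FM06 (32), FM07 (100).
Sum: 80 + 48 + 125 + 20 + 32 + 100 = 405.

405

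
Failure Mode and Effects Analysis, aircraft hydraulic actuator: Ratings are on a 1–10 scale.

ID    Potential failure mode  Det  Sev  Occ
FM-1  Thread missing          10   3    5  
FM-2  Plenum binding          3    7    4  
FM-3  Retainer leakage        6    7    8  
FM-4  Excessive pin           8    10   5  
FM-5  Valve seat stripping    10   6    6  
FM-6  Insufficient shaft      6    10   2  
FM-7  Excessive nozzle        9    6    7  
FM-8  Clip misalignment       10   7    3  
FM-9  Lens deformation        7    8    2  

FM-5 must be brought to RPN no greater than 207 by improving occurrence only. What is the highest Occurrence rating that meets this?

3

FM-5: S=6, O=6, D=10 → current RPN = 360.
Fixed product = 60. Need 60 × O ≤ 207, so O ≤ 207/60 = 3.45.
Maximum integer Occurrence rating = 3 (gives RPN 180; O=4 would give 240 > 207).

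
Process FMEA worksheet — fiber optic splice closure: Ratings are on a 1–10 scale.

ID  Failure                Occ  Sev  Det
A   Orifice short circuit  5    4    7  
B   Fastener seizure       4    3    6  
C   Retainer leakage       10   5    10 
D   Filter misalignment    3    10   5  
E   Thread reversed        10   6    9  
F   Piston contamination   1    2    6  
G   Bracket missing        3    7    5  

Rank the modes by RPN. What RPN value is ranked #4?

140

RPN = Severity × Occurrence × Detection:
  A: 4 × 5 × 7 = 140
  B: 3 × 4 × 6 = 72
  C: 5 × 10 × 10 = 500
  D: 10 × 3 × 5 = 150
  E: 6 × 10 × 9 = 540
  F: 2 × 1 × 6 = 12
  G: 7 × 3 × 5 = 105
Sorted descending: 540, 500, 150, 140, 105, 72, 12.
The fourth-highest RPN is 140 (A).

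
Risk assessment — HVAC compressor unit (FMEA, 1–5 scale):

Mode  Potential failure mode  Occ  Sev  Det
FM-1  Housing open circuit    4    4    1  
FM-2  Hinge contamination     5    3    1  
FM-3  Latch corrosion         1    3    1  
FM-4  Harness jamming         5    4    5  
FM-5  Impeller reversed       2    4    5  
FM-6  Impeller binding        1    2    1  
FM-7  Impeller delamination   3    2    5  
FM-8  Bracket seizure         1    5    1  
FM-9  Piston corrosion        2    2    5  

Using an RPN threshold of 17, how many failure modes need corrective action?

4

RPN = Severity × Occurrence × Detection:
  FM-1: 4 × 4 × 1 = 16
  FM-2: 3 × 5 × 1 = 15
  FM-3: 3 × 1 × 1 = 3
  FM-4: 4 × 5 × 5 = 100
  FM-5: 4 × 2 × 5 = 40
  FM-6: 2 × 1 × 1 = 2
  FM-7: 2 × 3 × 5 = 30
  FM-8: 5 × 1 × 1 = 5
  FM-9: 2 × 2 × 5 = 20
Modes with RPN ≥ 17: FM-4 (100), FM-5 (40), FM-7 (30), FM-9 (20) → 4.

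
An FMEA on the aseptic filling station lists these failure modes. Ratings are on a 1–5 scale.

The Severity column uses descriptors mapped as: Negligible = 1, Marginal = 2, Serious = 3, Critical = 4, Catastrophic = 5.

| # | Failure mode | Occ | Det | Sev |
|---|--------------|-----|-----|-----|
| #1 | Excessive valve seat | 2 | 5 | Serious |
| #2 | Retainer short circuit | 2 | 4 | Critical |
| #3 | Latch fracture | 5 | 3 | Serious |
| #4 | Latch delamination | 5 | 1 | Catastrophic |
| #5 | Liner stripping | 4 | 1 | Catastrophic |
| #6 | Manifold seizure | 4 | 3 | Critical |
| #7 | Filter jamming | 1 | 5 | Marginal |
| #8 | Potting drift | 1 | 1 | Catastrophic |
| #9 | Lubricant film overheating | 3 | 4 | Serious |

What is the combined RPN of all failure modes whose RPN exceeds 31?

161

RPN = Severity × Occurrence × Detection:
  #1: 3 × 2 × 5 = 30
  #2: 4 × 2 × 4 = 32
  #3: 3 × 5 × 3 = 45
  #4: 5 × 5 × 1 = 25
  #5: 5 × 4 × 1 = 20
  #6: 4 × 4 × 3 = 48
  #7: 2 × 1 × 5 = 10
  #8: 5 × 1 × 1 = 5
  #9: 3 × 3 × 4 = 36
RPN > 31: #2 (32), #3 (45), #6 (48), #9 (36).
Sum: 32 + 45 + 48 + 36 = 161.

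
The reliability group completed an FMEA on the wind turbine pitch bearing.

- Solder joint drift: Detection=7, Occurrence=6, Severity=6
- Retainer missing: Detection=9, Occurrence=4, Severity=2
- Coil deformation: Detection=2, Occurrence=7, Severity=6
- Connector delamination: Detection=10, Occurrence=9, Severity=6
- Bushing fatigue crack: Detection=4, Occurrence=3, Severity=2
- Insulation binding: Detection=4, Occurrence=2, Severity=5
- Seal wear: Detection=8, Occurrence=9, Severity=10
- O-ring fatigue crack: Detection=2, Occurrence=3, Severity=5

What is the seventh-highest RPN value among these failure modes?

30

RPN = Severity × Occurrence × Detection:
  Solder joint drift: 6 × 6 × 7 = 252
  Retainer missing: 2 × 4 × 9 = 72
  Coil deformation: 6 × 7 × 2 = 84
  Connector delamination: 6 × 9 × 10 = 540
  Bushing fatigue crack: 2 × 3 × 4 = 24
  Insulation binding: 5 × 2 × 4 = 40
  Seal wear: 10 × 9 × 8 = 720
  O-ring fatigue crack: 5 × 3 × 2 = 30
Sorted descending: 720, 540, 252, 84, 72, 40, 30, 24.
The seventh-highest RPN is 30 (O-ring fatigue crack).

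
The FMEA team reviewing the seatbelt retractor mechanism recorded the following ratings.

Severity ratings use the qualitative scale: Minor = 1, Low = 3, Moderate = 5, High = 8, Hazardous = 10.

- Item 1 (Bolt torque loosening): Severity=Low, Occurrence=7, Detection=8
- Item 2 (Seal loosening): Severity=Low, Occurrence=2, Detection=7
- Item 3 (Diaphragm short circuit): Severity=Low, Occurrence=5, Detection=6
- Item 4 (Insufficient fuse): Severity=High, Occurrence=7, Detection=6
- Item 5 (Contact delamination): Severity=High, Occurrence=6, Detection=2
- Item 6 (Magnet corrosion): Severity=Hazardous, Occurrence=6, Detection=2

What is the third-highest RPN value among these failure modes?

RPN = Severity × Occurrence × Detection:
  Item 1: 3 × 7 × 8 = 168
  Item 2: 3 × 2 × 7 = 42
  Item 3: 3 × 5 × 6 = 90
  Item 4: 8 × 7 × 6 = 336
  Item 5: 8 × 6 × 2 = 96
  Item 6: 10 × 6 × 2 = 120
Sorted descending: 336, 168, 120, 96, 90, 42.
The third-highest RPN is 120 (Item 6).

120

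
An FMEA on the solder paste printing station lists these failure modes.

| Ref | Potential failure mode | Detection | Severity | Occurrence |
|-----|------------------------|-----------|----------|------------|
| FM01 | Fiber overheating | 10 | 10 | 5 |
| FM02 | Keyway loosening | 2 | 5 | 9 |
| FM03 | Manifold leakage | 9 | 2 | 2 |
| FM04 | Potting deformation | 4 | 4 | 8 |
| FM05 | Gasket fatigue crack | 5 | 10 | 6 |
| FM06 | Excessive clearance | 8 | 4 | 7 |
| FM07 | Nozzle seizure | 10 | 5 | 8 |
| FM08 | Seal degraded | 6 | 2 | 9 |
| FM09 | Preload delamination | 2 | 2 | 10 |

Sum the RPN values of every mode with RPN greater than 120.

1552

RPN = Severity × Occurrence × Detection:
  FM01: 10 × 5 × 10 = 500
  FM02: 5 × 9 × 2 = 90
  FM03: 2 × 2 × 9 = 36
  FM04: 4 × 8 × 4 = 128
  FM05: 10 × 6 × 5 = 300
  FM06: 4 × 7 × 8 = 224
  FM07: 5 × 8 × 10 = 400
  FM08: 2 × 9 × 6 = 108
  FM09: 2 × 10 × 2 = 40
RPN > 120: FM01 (500), FM04 (128), FM05 (300), FM06 (224), FM07 (400).
Sum: 500 + 128 + 300 + 224 + 400 = 1552.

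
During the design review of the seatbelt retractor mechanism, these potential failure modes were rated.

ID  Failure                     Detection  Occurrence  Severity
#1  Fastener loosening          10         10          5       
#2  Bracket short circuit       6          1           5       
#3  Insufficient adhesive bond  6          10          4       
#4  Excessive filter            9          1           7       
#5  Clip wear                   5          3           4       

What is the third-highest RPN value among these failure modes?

RPN = Severity × Occurrence × Detection:
  #1: 5 × 10 × 10 = 500
  #2: 5 × 1 × 6 = 30
  #3: 4 × 10 × 6 = 240
  #4: 7 × 1 × 9 = 63
  #5: 4 × 3 × 5 = 60
Sorted descending: 500, 240, 63, 60, 30.
The third-highest RPN is 63 (#4).

63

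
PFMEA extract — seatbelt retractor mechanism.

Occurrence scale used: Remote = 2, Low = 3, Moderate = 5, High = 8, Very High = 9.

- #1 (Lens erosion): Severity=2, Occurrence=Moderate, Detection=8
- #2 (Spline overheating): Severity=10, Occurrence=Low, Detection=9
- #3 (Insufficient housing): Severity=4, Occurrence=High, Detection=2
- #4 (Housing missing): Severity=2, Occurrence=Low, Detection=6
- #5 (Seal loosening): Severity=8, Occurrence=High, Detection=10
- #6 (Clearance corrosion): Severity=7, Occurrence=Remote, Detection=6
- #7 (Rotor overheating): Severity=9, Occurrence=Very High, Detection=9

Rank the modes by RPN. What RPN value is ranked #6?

RPN = Severity × Occurrence × Detection:
  #1: 2 × 5 × 8 = 80
  #2: 10 × 3 × 9 = 270
  #3: 4 × 8 × 2 = 64
  #4: 2 × 3 × 6 = 36
  #5: 8 × 8 × 10 = 640
  #6: 7 × 2 × 6 = 84
  #7: 9 × 9 × 9 = 729
Sorted descending: 729, 640, 270, 84, 80, 64, 36.
The sixth-highest RPN is 64 (#3).

64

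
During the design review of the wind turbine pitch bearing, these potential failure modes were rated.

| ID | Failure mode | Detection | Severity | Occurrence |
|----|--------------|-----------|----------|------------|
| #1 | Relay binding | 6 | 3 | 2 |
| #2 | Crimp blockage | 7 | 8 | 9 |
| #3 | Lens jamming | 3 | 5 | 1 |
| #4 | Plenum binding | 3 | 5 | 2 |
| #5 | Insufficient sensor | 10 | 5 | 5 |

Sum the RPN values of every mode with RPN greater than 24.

RPN = Severity × Occurrence × Detection:
  #1: 3 × 2 × 6 = 36
  #2: 8 × 9 × 7 = 504
  #3: 5 × 1 × 3 = 15
  #4: 5 × 2 × 3 = 30
  #5: 5 × 5 × 10 = 250
RPN > 24: #1 (36), #2 (504), #4 (30), #5 (250).
Sum: 36 + 504 + 30 + 250 = 820.

820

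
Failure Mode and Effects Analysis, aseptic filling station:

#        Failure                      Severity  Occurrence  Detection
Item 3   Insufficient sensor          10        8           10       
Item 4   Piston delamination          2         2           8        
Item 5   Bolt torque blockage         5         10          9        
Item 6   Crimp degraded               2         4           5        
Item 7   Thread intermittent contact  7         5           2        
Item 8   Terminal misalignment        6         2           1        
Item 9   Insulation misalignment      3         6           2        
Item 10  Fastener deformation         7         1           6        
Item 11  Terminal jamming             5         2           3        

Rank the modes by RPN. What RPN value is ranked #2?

450

RPN = Severity × Occurrence × Detection:
  Item 3: 10 × 8 × 10 = 800
  Item 4: 2 × 2 × 8 = 32
  Item 5: 5 × 10 × 9 = 450
  Item 6: 2 × 4 × 5 = 40
  Item 7: 7 × 5 × 2 = 70
  Item 8: 6 × 2 × 1 = 12
  Item 9: 3 × 6 × 2 = 36
  Item 10: 7 × 1 × 6 = 42
  Item 11: 5 × 2 × 3 = 30
Sorted descending: 800, 450, 70, 42, 40, 36, 32, 30, 12.
The second-highest RPN is 450 (Item 5).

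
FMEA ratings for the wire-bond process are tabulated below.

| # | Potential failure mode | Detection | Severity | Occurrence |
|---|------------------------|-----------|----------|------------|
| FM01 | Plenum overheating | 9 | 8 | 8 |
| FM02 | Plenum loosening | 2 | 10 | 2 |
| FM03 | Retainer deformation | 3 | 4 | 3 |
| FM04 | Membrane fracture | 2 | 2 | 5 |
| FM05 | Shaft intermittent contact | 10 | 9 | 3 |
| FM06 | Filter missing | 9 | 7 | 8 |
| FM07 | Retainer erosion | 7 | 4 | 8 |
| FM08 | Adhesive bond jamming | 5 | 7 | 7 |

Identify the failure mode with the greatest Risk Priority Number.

FM01

RPN = Severity × Occurrence × Detection:
  FM01: 8 × 8 × 9 = 576
  FM02: 10 × 2 × 2 = 40
  FM03: 4 × 3 × 3 = 36
  FM04: 2 × 5 × 2 = 20
  FM05: 9 × 3 × 10 = 270
  FM06: 7 × 8 × 9 = 504
  FM07: 4 × 8 × 7 = 224
  FM08: 7 × 7 × 5 = 245
Highest RPN is 576 → FM01.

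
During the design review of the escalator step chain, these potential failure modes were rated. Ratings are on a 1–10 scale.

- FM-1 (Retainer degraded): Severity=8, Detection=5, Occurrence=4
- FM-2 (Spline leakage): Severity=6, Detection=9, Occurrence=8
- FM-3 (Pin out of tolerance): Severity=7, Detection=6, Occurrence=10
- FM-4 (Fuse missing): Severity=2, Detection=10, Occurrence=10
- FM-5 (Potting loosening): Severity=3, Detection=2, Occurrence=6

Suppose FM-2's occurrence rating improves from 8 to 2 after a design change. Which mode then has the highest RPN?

RPN = Severity × Occurrence × Detection:
  FM-1: 8 × 4 × 5 = 160
  FM-2: 6 × 8 × 9 = 432
  FM-3: 7 × 10 × 6 = 420
  FM-4: 2 × 10 × 10 = 200
  FM-5: 3 × 6 × 2 = 36
After action: FM-2 → 6 × 2 × 9 = 108.
Revised RPNs: FM-3=420, FM-4=200, FM-1=160, FM-2=108, FM-5=36.
Highest is now FM-3 (420).

FM-3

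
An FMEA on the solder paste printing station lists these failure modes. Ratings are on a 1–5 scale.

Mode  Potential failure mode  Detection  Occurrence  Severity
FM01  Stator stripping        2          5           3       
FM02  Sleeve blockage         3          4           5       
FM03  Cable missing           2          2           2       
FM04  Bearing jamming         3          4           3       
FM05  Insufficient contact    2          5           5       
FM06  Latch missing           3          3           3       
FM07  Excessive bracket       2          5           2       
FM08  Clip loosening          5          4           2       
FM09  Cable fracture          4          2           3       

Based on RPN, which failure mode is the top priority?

RPN = Severity × Occurrence × Detection:
  FM01: 3 × 5 × 2 = 30
  FM02: 5 × 4 × 3 = 60
  FM03: 2 × 2 × 2 = 8
  FM04: 3 × 4 × 3 = 36
  FM05: 5 × 5 × 2 = 50
  FM06: 3 × 3 × 3 = 27
  FM07: 2 × 5 × 2 = 20
  FM08: 2 × 4 × 5 = 40
  FM09: 3 × 2 × 4 = 24
Highest RPN is 60 → FM02.

FM02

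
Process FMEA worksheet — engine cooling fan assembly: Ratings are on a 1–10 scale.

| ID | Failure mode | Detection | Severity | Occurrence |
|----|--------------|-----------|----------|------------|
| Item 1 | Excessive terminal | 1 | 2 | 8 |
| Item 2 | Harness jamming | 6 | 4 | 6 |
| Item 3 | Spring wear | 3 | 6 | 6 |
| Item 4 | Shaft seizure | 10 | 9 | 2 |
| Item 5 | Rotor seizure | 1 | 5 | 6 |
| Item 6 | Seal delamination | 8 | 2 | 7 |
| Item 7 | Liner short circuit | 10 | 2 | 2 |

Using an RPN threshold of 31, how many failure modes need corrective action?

RPN = Severity × Occurrence × Detection:
  Item 1: 2 × 8 × 1 = 16
  Item 2: 4 × 6 × 6 = 144
  Item 3: 6 × 6 × 3 = 108
  Item 4: 9 × 2 × 10 = 180
  Item 5: 5 × 6 × 1 = 30
  Item 6: 2 × 7 × 8 = 112
  Item 7: 2 × 2 × 10 = 40
Modes with RPN ≥ 31: Item 2 (144), Item 3 (108), Item 4 (180), Item 6 (112), Item 7 (40) → 5.

5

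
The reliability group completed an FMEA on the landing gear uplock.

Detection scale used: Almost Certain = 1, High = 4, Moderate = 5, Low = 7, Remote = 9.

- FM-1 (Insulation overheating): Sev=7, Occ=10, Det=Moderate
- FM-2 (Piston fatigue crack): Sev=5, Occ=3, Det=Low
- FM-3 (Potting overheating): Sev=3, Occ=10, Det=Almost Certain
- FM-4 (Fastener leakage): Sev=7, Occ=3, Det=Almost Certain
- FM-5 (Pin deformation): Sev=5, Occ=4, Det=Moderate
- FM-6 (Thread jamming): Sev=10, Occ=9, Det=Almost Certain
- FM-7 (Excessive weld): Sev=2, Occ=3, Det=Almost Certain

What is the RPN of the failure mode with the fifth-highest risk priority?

30

RPN = Severity × Occurrence × Detection:
  FM-1: 7 × 10 × 5 = 350
  FM-2: 5 × 3 × 7 = 105
  FM-3: 3 × 10 × 1 = 30
  FM-4: 7 × 3 × 1 = 21
  FM-5: 5 × 4 × 5 = 100
  FM-6: 10 × 9 × 1 = 90
  FM-7: 2 × 3 × 1 = 6
Sorted descending: 350, 105, 100, 90, 30, 21, 6.
The fifth-highest RPN is 30 (FM-3).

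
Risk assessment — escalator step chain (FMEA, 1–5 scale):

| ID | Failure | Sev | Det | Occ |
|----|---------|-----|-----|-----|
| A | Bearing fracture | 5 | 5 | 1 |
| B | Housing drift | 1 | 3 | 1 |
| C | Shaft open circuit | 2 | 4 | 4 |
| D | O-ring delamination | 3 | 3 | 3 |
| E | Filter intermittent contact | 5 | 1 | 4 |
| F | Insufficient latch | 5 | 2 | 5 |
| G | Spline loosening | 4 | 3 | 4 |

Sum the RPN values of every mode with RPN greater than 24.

RPN = Severity × Occurrence × Detection:
  A: 5 × 1 × 5 = 25
  B: 1 × 1 × 3 = 3
  C: 2 × 4 × 4 = 32
  D: 3 × 3 × 3 = 27
  E: 5 × 4 × 1 = 20
  F: 5 × 5 × 2 = 50
  G: 4 × 4 × 3 = 48
RPN > 24: A (25), C (32), D (27), F (50), G (48).
Sum: 25 + 32 + 27 + 50 + 48 = 182.

182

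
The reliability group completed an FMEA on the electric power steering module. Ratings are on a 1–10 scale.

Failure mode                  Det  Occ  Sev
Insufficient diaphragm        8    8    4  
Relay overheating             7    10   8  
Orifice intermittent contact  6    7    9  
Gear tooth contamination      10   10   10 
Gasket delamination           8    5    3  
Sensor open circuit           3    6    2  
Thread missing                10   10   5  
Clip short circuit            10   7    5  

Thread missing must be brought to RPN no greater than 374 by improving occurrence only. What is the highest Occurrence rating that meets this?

Thread missing: S=5, O=10, D=10 → current RPN = 500.
Fixed product = 50. Need 50 × O ≤ 374, so O ≤ 374/50 = 7.48.
Maximum integer Occurrence rating = 7 (gives RPN 350; O=8 would give 400 > 374).

7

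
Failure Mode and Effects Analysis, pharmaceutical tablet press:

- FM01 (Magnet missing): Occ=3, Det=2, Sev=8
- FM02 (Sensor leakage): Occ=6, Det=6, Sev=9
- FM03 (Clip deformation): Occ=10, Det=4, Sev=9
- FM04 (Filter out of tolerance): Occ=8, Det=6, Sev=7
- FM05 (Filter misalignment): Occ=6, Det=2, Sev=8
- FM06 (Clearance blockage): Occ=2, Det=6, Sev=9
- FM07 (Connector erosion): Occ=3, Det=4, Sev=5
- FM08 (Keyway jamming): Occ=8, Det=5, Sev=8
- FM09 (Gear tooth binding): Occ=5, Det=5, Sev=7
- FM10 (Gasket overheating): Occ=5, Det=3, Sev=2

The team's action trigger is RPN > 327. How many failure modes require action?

RPN = Severity × Occurrence × Detection:
  FM01: 8 × 3 × 2 = 48
  FM02: 9 × 6 × 6 = 324
  FM03: 9 × 10 × 4 = 360
  FM04: 7 × 8 × 6 = 336
  FM05: 8 × 6 × 2 = 96
  FM06: 9 × 2 × 6 = 108
  FM07: 5 × 3 × 4 = 60
  FM08: 8 × 8 × 5 = 320
  FM09: 7 × 5 × 5 = 175
  FM10: 2 × 5 × 3 = 30
Modes with RPN > 327: FM03 (360), FM04 (336) → 2.

2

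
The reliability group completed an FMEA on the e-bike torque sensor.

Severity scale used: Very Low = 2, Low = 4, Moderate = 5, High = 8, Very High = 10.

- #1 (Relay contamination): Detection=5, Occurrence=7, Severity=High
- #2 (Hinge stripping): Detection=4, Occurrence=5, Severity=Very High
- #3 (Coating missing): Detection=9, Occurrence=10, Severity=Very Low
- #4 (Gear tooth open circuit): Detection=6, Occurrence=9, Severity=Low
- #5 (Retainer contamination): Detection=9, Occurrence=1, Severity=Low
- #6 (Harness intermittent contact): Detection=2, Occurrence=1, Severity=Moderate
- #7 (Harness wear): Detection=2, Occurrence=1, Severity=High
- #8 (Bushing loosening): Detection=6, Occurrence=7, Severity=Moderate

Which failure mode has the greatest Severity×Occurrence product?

#1

Criticality = Severity × Occurrence:
  #1: 8 × 7 = 56
  #2: 10 × 5 = 50
  #3: 2 × 10 = 20
  #4: 4 × 9 = 36
  #5: 4 × 1 = 4
  #6: 5 × 1 = 5
  #7: 8 × 1 = 8
  #8: 5 × 7 = 35
Highest criticality is 56 → #1.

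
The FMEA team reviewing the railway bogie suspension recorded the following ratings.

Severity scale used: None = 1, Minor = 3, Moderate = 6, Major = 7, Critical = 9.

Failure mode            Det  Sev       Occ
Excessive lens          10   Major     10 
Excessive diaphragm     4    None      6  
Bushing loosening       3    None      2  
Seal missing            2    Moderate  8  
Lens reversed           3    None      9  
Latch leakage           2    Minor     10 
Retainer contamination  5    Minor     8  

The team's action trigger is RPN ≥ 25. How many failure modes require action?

5

RPN = Severity × Occurrence × Detection:
  Excessive lens: 7 × 10 × 10 = 700
  Excessive diaphragm: 1 × 6 × 4 = 24
  Bushing loosening: 1 × 2 × 3 = 6
  Seal missing: 6 × 8 × 2 = 96
  Lens reversed: 1 × 9 × 3 = 27
  Latch leakage: 3 × 10 × 2 = 60
  Retainer contamination: 3 × 8 × 5 = 120
Modes with RPN ≥ 25: Excessive lens (700), Seal missing (96), Lens reversed (27), Latch leakage (60), Retainer contamination (120) → 5.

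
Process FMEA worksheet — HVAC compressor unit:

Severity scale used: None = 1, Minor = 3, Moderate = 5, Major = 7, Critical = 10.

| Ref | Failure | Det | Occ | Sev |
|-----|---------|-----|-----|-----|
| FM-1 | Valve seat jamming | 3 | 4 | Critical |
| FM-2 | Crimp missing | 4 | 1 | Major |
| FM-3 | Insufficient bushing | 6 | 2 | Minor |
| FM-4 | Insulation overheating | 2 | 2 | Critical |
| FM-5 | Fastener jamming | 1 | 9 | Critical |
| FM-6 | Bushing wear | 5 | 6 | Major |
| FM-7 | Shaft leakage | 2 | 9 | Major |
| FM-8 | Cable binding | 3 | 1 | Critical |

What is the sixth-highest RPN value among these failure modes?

36

RPN = Severity × Occurrence × Detection:
  FM-1: 10 × 4 × 3 = 120
  FM-2: 7 × 1 × 4 = 28
  FM-3: 3 × 2 × 6 = 36
  FM-4: 10 × 2 × 2 = 40
  FM-5: 10 × 9 × 1 = 90
  FM-6: 7 × 6 × 5 = 210
  FM-7: 7 × 9 × 2 = 126
  FM-8: 10 × 1 × 3 = 30
Sorted descending: 210, 126, 120, 90, 40, 36, 30, 28.
The sixth-highest RPN is 36 (FM-3).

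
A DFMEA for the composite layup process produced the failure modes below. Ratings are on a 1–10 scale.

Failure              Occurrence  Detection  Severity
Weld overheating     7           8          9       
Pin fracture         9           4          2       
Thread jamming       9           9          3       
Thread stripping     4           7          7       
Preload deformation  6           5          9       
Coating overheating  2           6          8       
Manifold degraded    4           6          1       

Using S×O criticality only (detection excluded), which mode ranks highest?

Criticality = Severity × Occurrence:
  Weld overheating: 9 × 7 = 63
  Pin fracture: 2 × 9 = 18
  Thread jamming: 3 × 9 = 27
  Thread stripping: 7 × 4 = 28
  Preload deformation: 9 × 6 = 54
  Coating overheating: 8 × 2 = 16
  Manifold degraded: 1 × 4 = 4
Highest criticality is 63 → Weld overheating.

Weld overheating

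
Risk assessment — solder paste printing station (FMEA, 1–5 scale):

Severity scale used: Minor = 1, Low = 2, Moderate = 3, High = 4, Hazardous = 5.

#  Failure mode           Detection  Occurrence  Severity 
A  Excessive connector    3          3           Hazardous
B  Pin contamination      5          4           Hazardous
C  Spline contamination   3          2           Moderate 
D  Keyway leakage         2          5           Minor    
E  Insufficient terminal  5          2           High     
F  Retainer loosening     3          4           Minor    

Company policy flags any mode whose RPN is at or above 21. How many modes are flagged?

RPN = Severity × Occurrence × Detection:
  A: 5 × 3 × 3 = 45
  B: 5 × 4 × 5 = 100
  C: 3 × 2 × 3 = 18
  D: 1 × 5 × 2 = 10
  E: 4 × 2 × 5 = 40
  F: 1 × 4 × 3 = 12
Modes with RPN ≥ 21: A (45), B (100), E (40) → 3.

3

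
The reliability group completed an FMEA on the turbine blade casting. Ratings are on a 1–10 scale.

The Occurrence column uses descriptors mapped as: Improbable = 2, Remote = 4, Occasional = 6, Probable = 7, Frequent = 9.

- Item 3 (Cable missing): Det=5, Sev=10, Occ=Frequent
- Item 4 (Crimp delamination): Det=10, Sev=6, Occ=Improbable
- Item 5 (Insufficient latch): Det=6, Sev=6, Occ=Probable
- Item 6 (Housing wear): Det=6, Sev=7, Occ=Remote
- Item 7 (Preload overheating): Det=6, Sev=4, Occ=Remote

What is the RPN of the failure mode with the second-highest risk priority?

252

RPN = Severity × Occurrence × Detection:
  Item 3: 10 × 9 × 5 = 450
  Item 4: 6 × 2 × 10 = 120
  Item 5: 6 × 7 × 6 = 252
  Item 6: 7 × 4 × 6 = 168
  Item 7: 4 × 4 × 6 = 96
Sorted descending: 450, 252, 168, 120, 96.
The second-highest RPN is 252 (Item 5).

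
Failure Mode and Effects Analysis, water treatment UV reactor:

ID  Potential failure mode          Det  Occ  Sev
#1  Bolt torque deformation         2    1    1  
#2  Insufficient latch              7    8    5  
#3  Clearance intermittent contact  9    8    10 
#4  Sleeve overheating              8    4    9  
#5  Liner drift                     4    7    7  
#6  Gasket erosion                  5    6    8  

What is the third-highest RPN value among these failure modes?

RPN = Severity × Occurrence × Detection:
  #1: 1 × 1 × 2 = 2
  #2: 5 × 8 × 7 = 280
  #3: 10 × 8 × 9 = 720
  #4: 9 × 4 × 8 = 288
  #5: 7 × 7 × 4 = 196
  #6: 8 × 6 × 5 = 240
Sorted descending: 720, 288, 280, 240, 196, 2.
The third-highest RPN is 280 (#2).

280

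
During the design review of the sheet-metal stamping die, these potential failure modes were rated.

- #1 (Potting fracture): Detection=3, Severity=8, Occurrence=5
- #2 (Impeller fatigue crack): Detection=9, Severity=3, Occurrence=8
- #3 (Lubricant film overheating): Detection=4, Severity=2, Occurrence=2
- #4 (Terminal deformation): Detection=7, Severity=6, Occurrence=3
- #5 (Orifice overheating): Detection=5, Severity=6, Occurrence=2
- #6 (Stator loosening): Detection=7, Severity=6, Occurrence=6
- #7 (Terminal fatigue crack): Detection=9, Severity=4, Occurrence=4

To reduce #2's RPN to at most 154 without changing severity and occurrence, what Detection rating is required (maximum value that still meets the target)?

6

#2: S=3, O=8, D=9 → current RPN = 216.
Fixed product = 24. Need 24 × D ≤ 154, so D ≤ 154/24 = 6.42.
Maximum integer Detection rating = 6 (gives RPN 144; D=7 would give 168 > 154).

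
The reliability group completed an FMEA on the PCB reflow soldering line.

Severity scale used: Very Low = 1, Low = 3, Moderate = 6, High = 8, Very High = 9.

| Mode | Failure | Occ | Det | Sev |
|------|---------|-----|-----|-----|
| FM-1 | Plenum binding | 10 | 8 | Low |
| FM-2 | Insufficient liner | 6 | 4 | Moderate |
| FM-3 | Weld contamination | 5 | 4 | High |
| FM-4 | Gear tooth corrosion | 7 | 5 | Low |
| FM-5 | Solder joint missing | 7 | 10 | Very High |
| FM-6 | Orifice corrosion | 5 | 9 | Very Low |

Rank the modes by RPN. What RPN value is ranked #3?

RPN = Severity × Occurrence × Detection:
  FM-1: 3 × 10 × 8 = 240
  FM-2: 6 × 6 × 4 = 144
  FM-3: 8 × 5 × 4 = 160
  FM-4: 3 × 7 × 5 = 105
  FM-5: 9 × 7 × 10 = 630
  FM-6: 1 × 5 × 9 = 45
Sorted descending: 630, 240, 160, 144, 105, 45.
The third-highest RPN is 160 (FM-3).

160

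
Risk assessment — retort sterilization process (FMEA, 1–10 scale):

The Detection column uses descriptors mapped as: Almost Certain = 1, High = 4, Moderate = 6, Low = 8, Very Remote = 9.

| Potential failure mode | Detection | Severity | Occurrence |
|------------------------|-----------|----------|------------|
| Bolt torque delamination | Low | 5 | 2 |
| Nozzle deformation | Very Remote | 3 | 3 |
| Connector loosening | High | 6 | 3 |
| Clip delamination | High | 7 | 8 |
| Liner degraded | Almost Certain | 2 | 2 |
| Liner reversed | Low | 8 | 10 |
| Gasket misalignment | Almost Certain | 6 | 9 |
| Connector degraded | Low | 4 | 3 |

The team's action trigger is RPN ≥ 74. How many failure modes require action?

5

RPN = Severity × Occurrence × Detection:
  Bolt torque delamination: 5 × 2 × 8 = 80
  Nozzle deformation: 3 × 3 × 9 = 81
  Connector loosening: 6 × 3 × 4 = 72
  Clip delamination: 7 × 8 × 4 = 224
  Liner degraded: 2 × 2 × 1 = 4
  Liner reversed: 8 × 10 × 8 = 640
  Gasket misalignment: 6 × 9 × 1 = 54
  Connector degraded: 4 × 3 × 8 = 96
Modes with RPN ≥ 74: Bolt torque delamination (80), Nozzle deformation (81), Clip delamination (224), Liner reversed (640), Connector degraded (96) → 5.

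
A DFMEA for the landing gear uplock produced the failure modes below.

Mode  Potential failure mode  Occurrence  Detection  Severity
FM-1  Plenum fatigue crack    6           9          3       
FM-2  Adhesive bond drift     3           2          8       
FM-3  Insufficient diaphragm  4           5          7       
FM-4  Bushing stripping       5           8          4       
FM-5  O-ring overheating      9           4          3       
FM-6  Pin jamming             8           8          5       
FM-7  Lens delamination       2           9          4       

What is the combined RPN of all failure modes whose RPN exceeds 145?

642

RPN = Severity × Occurrence × Detection:
  FM-1: 3 × 6 × 9 = 162
  FM-2: 8 × 3 × 2 = 48
  FM-3: 7 × 4 × 5 = 140
  FM-4: 4 × 5 × 8 = 160
  FM-5: 3 × 9 × 4 = 108
  FM-6: 5 × 8 × 8 = 320
  FM-7: 4 × 2 × 9 = 72
RPN > 145: FM-1 (162), FM-4 (160), FM-6 (320).
Sum: 162 + 160 + 320 = 642.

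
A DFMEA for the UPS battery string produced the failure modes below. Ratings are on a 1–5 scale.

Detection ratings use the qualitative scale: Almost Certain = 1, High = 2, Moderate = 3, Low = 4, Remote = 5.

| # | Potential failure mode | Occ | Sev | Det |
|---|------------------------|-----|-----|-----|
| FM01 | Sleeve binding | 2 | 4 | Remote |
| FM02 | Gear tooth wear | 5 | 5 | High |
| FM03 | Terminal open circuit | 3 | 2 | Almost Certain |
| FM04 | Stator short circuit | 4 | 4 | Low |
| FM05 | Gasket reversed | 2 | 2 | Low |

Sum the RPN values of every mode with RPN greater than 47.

114

RPN = Severity × Occurrence × Detection:
  FM01: 4 × 2 × 5 = 40
  FM02: 5 × 5 × 2 = 50
  FM03: 2 × 3 × 1 = 6
  FM04: 4 × 4 × 4 = 64
  FM05: 2 × 2 × 4 = 16
RPN > 47: FM02 (50), FM04 (64).
Sum: 50 + 64 = 114.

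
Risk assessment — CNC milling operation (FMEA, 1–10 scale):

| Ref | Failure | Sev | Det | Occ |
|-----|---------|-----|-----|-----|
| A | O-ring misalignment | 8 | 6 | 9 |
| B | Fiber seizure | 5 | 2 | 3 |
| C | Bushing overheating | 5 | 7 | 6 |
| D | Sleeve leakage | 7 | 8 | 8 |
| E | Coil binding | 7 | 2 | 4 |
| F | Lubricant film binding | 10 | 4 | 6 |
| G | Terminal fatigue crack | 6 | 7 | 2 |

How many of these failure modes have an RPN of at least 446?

RPN = Severity × Occurrence × Detection:
  A: 8 × 9 × 6 = 432
  B: 5 × 3 × 2 = 30
  C: 5 × 6 × 7 = 210
  D: 7 × 8 × 8 = 448
  E: 7 × 4 × 2 = 56
  F: 10 × 6 × 4 = 240
  G: 6 × 2 × 7 = 84
Modes with RPN ≥ 446: D (448) → 1.

1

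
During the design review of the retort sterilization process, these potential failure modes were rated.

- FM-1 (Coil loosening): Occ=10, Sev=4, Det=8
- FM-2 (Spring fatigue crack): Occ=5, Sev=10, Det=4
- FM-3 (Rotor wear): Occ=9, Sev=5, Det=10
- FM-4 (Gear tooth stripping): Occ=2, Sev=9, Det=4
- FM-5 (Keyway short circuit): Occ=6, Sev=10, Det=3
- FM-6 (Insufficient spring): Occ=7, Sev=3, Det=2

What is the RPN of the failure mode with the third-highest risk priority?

RPN = Severity × Occurrence × Detection:
  FM-1: 4 × 10 × 8 = 320
  FM-2: 10 × 5 × 4 = 200
  FM-3: 5 × 9 × 10 = 450
  FM-4: 9 × 2 × 4 = 72
  FM-5: 10 × 6 × 3 = 180
  FM-6: 3 × 7 × 2 = 42
Sorted descending: 450, 320, 200, 180, 72, 42.
The third-highest RPN is 200 (FM-2).

200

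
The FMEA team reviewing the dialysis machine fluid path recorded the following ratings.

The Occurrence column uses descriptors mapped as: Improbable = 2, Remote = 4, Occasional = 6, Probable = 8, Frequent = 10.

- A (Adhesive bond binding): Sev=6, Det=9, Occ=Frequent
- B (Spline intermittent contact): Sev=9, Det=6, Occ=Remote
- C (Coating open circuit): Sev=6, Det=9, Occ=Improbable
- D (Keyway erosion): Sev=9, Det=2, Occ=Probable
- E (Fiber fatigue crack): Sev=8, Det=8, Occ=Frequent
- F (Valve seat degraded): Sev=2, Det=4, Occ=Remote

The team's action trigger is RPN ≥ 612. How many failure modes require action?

RPN = Severity × Occurrence × Detection:
  A: 6 × 10 × 9 = 540
  B: 9 × 4 × 6 = 216
  C: 6 × 2 × 9 = 108
  D: 9 × 8 × 2 = 144
  E: 8 × 10 × 8 = 640
  F: 2 × 4 × 4 = 32
Modes with RPN ≥ 612: E (640) → 1.

1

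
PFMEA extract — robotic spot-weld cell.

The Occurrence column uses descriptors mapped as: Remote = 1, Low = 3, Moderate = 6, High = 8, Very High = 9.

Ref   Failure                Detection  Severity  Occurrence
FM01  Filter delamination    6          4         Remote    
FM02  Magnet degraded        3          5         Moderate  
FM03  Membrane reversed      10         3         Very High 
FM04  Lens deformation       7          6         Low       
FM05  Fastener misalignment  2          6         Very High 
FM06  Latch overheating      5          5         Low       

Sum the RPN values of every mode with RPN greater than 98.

RPN = Severity × Occurrence × Detection:
  FM01: 4 × 1 × 6 = 24
  FM02: 5 × 6 × 3 = 90
  FM03: 3 × 9 × 10 = 270
  FM04: 6 × 3 × 7 = 126
  FM05: 6 × 9 × 2 = 108
  FM06: 5 × 3 × 5 = 75
RPN > 98: FM03 (270), FM04 (126), FM05 (108).
Sum: 270 + 126 + 108 = 504.

504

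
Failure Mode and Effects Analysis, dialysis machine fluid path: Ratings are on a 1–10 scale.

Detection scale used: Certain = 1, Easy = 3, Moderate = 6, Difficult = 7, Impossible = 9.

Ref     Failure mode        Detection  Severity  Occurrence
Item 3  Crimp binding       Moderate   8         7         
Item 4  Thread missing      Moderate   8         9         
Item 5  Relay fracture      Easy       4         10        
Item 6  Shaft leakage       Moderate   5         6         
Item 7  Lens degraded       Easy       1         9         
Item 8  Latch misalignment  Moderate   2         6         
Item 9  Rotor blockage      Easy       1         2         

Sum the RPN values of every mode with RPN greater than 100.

RPN = Severity × Occurrence × Detection:
  Item 3: 8 × 7 × 6 = 336
  Item 4: 8 × 9 × 6 = 432
  Item 5: 4 × 10 × 3 = 120
  Item 6: 5 × 6 × 6 = 180
  Item 7: 1 × 9 × 3 = 27
  Item 8: 2 × 6 × 6 = 72
  Item 9: 1 × 2 × 3 = 6
RPN > 100: Item 3 (336), Item 4 (432), Item 5 (120), Item 6 (180).
Sum: 336 + 432 + 120 + 180 = 1068.

1068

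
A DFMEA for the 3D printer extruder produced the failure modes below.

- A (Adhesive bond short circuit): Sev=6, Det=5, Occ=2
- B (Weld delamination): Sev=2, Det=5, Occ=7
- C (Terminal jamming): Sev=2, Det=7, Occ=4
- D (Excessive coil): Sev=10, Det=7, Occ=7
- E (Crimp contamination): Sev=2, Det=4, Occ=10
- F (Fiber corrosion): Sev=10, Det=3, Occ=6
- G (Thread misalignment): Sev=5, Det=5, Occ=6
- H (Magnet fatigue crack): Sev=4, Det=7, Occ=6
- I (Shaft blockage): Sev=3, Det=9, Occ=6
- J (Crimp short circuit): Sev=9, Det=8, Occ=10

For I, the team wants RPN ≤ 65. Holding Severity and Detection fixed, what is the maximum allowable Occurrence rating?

I: S=3, O=6, D=9 → current RPN = 162.
Fixed product = 27. Need 27 × O ≤ 65, so O ≤ 65/27 = 2.41.
Maximum integer Occurrence rating = 2 (gives RPN 54; O=3 would give 81 > 65).

2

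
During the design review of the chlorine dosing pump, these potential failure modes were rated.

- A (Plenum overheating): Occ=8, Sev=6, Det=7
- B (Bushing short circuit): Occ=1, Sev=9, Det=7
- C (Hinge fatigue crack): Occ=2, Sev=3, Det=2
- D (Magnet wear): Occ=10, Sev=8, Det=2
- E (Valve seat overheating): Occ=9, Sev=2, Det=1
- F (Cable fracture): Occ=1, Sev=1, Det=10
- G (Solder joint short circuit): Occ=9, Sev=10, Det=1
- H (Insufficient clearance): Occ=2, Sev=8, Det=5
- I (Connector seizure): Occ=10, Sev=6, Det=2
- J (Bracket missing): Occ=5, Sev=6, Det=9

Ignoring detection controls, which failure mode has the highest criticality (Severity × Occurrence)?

Criticality = Severity × Occurrence:
  A: 6 × 8 = 48
  B: 9 × 1 = 9
  C: 3 × 2 = 6
  D: 8 × 10 = 80
  E: 2 × 9 = 18
  F: 1 × 1 = 1
  G: 10 × 9 = 90
  H: 8 × 2 = 16
  I: 6 × 10 = 60
  J: 6 × 5 = 30
Highest criticality is 90 → G.

G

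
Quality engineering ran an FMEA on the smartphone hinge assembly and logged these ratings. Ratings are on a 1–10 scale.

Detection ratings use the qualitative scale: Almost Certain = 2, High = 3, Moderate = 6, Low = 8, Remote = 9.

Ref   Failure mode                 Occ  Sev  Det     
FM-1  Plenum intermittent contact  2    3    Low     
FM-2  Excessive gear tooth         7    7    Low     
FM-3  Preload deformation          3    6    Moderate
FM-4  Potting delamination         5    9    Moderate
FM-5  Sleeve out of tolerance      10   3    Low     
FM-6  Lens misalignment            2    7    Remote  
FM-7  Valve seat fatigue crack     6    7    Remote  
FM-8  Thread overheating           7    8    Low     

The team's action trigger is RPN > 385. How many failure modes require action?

2

RPN = Severity × Occurrence × Detection:
  FM-1: 3 × 2 × 8 = 48
  FM-2: 7 × 7 × 8 = 392
  FM-3: 6 × 3 × 6 = 108
  FM-4: 9 × 5 × 6 = 270
  FM-5: 3 × 10 × 8 = 240
  FM-6: 7 × 2 × 9 = 126
  FM-7: 7 × 6 × 9 = 378
  FM-8: 8 × 7 × 8 = 448
Modes with RPN > 385: FM-2 (392), FM-8 (448) → 2.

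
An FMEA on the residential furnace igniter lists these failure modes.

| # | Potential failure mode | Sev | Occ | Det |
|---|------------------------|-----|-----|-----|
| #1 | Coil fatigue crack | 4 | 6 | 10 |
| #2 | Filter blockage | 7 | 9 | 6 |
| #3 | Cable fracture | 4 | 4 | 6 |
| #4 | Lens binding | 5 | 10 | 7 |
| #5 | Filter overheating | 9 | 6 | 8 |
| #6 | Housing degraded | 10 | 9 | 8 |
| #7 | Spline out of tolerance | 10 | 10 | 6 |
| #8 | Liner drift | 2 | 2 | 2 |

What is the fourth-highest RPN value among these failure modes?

RPN = Severity × Occurrence × Detection:
  #1: 4 × 6 × 10 = 240
  #2: 7 × 9 × 6 = 378
  #3: 4 × 4 × 6 = 96
  #4: 5 × 10 × 7 = 350
  #5: 9 × 6 × 8 = 432
  #6: 10 × 9 × 8 = 720
  #7: 10 × 10 × 6 = 600
  #8: 2 × 2 × 2 = 8
Sorted descending: 720, 600, 432, 378, 350, 240, 96, 8.
The fourth-highest RPN is 378 (#2).

378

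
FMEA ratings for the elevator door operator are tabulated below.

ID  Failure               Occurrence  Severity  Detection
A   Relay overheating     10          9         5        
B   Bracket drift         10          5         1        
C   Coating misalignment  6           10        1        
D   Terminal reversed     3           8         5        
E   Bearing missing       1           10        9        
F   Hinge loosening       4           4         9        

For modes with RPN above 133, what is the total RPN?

RPN = Severity × Occurrence × Detection:
  A: 9 × 10 × 5 = 450
  B: 5 × 10 × 1 = 50
  C: 10 × 6 × 1 = 60
  D: 8 × 3 × 5 = 120
  E: 10 × 1 × 9 = 90
  F: 4 × 4 × 9 = 144
RPN > 133: A (450), F (144).
Sum: 450 + 144 = 594.

594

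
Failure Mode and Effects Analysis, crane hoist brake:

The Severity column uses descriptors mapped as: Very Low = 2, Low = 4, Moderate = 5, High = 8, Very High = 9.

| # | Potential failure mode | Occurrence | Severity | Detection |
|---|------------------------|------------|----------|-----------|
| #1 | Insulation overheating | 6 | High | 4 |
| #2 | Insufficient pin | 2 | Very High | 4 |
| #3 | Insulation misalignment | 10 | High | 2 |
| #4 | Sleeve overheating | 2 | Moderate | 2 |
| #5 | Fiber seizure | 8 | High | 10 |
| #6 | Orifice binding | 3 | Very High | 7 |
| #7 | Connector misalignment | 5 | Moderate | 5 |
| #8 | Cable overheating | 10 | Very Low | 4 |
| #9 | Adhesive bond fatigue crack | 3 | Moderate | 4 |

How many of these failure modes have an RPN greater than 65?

7

RPN = Severity × Occurrence × Detection:
  #1: 8 × 6 × 4 = 192
  #2: 9 × 2 × 4 = 72
  #3: 8 × 10 × 2 = 160
  #4: 5 × 2 × 2 = 20
  #5: 8 × 8 × 10 = 640
  #6: 9 × 3 × 7 = 189
  #7: 5 × 5 × 5 = 125
  #8: 2 × 10 × 4 = 80
  #9: 5 × 3 × 4 = 60
Modes with RPN > 65: #1 (192), #2 (72), #3 (160), #5 (640), #6 (189), #7 (125), #8 (80) → 7.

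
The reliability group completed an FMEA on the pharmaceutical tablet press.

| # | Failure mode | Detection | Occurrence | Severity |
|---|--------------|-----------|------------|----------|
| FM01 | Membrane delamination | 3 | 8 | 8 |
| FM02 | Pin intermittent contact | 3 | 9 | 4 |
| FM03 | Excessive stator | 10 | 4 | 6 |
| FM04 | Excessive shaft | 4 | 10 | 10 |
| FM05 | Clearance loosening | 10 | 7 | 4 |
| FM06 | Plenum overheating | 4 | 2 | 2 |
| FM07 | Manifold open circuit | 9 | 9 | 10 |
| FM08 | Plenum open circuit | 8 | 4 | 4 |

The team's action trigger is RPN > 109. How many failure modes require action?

RPN = Severity × Occurrence × Detection:
  FM01: 8 × 8 × 3 = 192
  FM02: 4 × 9 × 3 = 108
  FM03: 6 × 4 × 10 = 240
  FM04: 10 × 10 × 4 = 400
  FM05: 4 × 7 × 10 = 280
  FM06: 2 × 2 × 4 = 16
  FM07: 10 × 9 × 9 = 810
  FM08: 4 × 4 × 8 = 128
Modes with RPN > 109: FM01 (192), FM03 (240), FM04 (400), FM05 (280), FM07 (810), FM08 (128) → 6.

6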